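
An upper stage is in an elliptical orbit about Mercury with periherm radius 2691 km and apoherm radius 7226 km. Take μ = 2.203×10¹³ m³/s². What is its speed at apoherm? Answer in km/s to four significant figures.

v ≈ 1.286 km/s

Semi-major axis a = (r_p + r_a)/2 = 4958.5 km = 4.958×10⁶ m.
Vis-viva: v² = μ(2/r − 1/a) = 2.203×10¹³ × (2.768×10⁻⁷ − 2.017×10⁻⁷) = 1.655×10⁶ m²/s².
v = 1286 m/s = 1.286 km/s.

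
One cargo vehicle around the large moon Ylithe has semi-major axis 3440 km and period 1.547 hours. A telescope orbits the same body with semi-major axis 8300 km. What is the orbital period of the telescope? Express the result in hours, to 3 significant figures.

T₂ ≈ 5.80 hours

Kepler's third law: T² ∝ a³, so T₂ = T₁ (a₂/a₁)^(3/2).
a₂/a₁ = 2.413, (a₂/a₁)^(3/2) = 3.748.
T₂ = 1.547 × 3.748 = 5.798 hours.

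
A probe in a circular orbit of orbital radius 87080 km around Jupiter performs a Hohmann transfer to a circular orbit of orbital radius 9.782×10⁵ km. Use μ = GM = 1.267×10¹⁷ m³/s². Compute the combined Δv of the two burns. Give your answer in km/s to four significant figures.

Δv_total ≈ 20.33 km/s

r₁ = 87080 km = 8.708×10⁷ m.
r₂ = 9.782×10⁵ km = 9.782×10⁸ m.
Transfer ellipse a_t = (r₁ + r₂)/2 = 5.326×10⁸ m.
At r₁: circular v_c1 = √(μ/r₁) = 38140 m/s; transfer-perijove v_p = √[μ(2/r₁ − 1/a_t)] = 51690 m/s.
Δv₁ = v_p − v_c1 = 13550 m/s.
At r₂: circular v_c2 = √(μ/r₂) = 11380 m/s; transfer-apojove v_a = √[μ(2/r₂ − 1/a_t)] = 4602 m/s.
Δv₂ = v_c2 − v_a = 6779 m/s.
Total Δv = Δv₁ + Δv₂ = 20330 m/s = 20.33 km/s.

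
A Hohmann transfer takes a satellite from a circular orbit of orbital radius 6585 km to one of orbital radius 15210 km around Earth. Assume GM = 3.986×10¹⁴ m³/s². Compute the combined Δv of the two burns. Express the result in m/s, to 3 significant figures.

r₁ = 6585 km = 6.585×10⁶ m.
r₂ = 15210 km = 1.521×10⁷ m.
Transfer ellipse a_t = (r₁ + r₂)/2 = 1.090×10⁷ m.
At r₁: circular v_c1 = √(μ/r₁) = 7780 m/s; transfer-perigee v_p = √[μ(2/r₁ − 1/a_t)] = 9192 m/s.
Δv₁ = v_p − v_c1 = 1411 m/s.
At r₂: circular v_c2 = √(μ/r₂) = 5119 m/s; transfer-apogee v_a = √[μ(2/r₂ − 1/a_t)] = 3979 m/s.
Δv₂ = v_c2 − v_a = 1140 m/s.
Total Δv = Δv₁ + Δv₂ = 2551 m/s.

Δv_total ≈ 2550 m/s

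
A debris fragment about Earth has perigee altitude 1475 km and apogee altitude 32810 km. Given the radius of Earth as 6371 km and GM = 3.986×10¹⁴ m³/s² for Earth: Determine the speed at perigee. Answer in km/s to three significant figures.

v ≈ 9.20 km/s

r_p = 6371 + 1475 = 7846.0 km = 7.8460×10⁶ m.
r_a = 6371 + 32810 = 39181 km = 3.9181×10⁷ m.
Semi-major axis a = (r_p + r_a)/2 = 23514 km = 2.351×10⁷ m.
Vis-viva: v² = μ(2/r − 1/a) = 3.986×10¹⁴ × (2.549×10⁻⁷ − 4.253×10⁻⁸) = 8.465×10⁷ m²/s².
v = 9201 m/s = 9.201 km/s.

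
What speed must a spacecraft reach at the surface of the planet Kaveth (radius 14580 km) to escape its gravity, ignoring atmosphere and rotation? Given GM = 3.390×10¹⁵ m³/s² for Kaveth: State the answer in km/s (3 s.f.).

r = R = 1.458×10⁷ m.
Escape speed v_esc = √(2μ/r) = √(2 × 3.390×10¹⁵ / 1.458×10⁷) = √(4.650×10⁸) = 21560 m/s.
= 21.56 km/s.

v_esc ≈ 21.6 km/s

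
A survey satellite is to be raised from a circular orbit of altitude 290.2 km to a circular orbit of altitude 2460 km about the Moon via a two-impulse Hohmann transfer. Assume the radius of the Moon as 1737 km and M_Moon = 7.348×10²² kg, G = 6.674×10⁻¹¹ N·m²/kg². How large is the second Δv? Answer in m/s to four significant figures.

μ = GM = 6.674×10⁻¹¹ × 7.348×10²² = 4.904×10¹² m³/s².
r₁ = 1737 + 290.2 = 2027.2 km = 2.0272×10⁶ m.
r₂ = 1737 + 2460 = 4197.0 km = 4.1970×10⁶ m.
Transfer ellipse a_t = (r₁ + r₂)/2 = 3.112×10⁶ m.
At r₁: circular v_c1 = √(μ/r₁) = 1555 m/s; transfer-perilune v_p = √[μ(2/r₁ − 1/a_t)] = 1806 m/s.
At r₂: circular v_c2 = √(μ/r₂) = 1081 m/s; transfer-apolune v_a = √[μ(2/r₂ − 1/a_t)] = 872.4 m/s.
Δv₂ = v_c2 − v_a = 208.5 m/s.

Δv ≈ 208.5 m/s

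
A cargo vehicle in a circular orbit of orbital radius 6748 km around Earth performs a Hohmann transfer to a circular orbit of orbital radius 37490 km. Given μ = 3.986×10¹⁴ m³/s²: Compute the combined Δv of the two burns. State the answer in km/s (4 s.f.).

Δv_total ≈ 3.780 km/s

r₁ = 6748 km = 6.748×10⁶ m.
r₂ = 37490 km = 3.749×10⁷ m.
Transfer ellipse a_t = (r₁ + r₂)/2 = 2.212×10⁷ m.
At r₁: circular v_c1 = √(μ/r₁) = 7686 m/s; transfer-perigee v_p = √[μ(2/r₁ − 1/a_t)] = 10010 m/s.
Δv₁ = v_p − v_c1 = 2320 m/s.
At r₂: circular v_c2 = √(μ/r₂) = 3261 m/s; transfer-apogee v_a = √[μ(2/r₂ − 1/a_t)] = 1801 m/s.
Δv₂ = v_c2 − v_a = 1460 m/s.
Total Δv = Δv₁ + Δv₂ = 3780 m/s = 3.780 km/s.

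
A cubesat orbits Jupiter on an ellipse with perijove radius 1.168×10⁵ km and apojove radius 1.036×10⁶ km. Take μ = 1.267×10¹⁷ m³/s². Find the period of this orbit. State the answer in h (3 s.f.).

Semi-major axis a = (r_p + r_a)/2 = (1.1680×10⁵ + 1.0360×10⁶)/2 = 5.7640×10⁵ km = 5.764×10⁸ m.
By Kepler's third law T = 2π√(a³/μ) = 2π × 3.888×10⁴ = 2.443×10⁵ s.
= 67.85 h.

T ≈ 67.9 h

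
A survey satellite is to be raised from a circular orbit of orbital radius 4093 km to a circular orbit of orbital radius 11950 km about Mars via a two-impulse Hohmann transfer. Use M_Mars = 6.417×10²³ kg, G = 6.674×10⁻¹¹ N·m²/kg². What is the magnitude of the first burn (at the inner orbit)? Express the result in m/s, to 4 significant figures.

Δv ≈ 713.4 m/s

μ = GM = 6.674×10⁻¹¹ × 6.417×10²³ = 4.283×10¹³ m³/s².
r₁ = 4093 km = 4.093×10⁶ m.
r₂ = 11950 km = 1.195×10⁷ m.
Transfer ellipse a_t = (r₁ + r₂)/2 = 8.022×10⁶ m.
At r₁: circular v_c1 = √(μ/r₁) = 3235 m/s; transfer-periapsis v_p = √[μ(2/r₁ − 1/a_t)] = 3948 m/s.
Δv₁ = v_p − v_c1 = 713.4 m/s.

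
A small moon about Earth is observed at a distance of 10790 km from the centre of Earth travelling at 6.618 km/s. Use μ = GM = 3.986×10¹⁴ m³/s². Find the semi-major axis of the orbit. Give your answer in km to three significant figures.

r = 1.079×10⁷ m.
Specific orbital energy ε = v²/2 − μ/r = (6618)²/2 − 3.986×10¹⁴/1.079×10⁷ = -1.504×10⁷ J/kg.
Since ε = −μ/(2a), a = −μ/(2ε) = 1.325×10⁷ m = 13249 km.

a ≈ 13200 km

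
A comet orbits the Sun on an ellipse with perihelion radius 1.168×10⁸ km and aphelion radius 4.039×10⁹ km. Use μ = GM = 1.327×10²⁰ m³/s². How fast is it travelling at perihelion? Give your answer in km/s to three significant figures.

Semi-major axis a = (r_p + r_a)/2 = 2.0779×10⁹ km = 2.078×10¹² m.
Vis-viva: v² = μ(2/r − 1/a) = 1.327×10²⁰ × (1.712×10⁻¹¹ − 4.813×10⁻¹³) = 2.208×10⁹ m²/s².
v = 46990 m/s = 46.99 km/s.

v ≈ 47.0 km/s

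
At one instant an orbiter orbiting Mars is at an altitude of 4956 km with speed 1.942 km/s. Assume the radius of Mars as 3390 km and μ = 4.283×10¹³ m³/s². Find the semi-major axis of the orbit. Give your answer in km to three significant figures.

r = 3390 + 4956 = 8346.0 km = 8.346×10⁶ m.
Specific orbital energy ε = v²/2 − μ/r = (1942)²/2 − 4.283×10¹³/8.346×10⁶ = -3.246×10⁶ J/kg.
Since ε = −μ/(2a), a = −μ/(2ε) = 6.597×10⁶ m = 6597.1 km.

a ≈ 6600 km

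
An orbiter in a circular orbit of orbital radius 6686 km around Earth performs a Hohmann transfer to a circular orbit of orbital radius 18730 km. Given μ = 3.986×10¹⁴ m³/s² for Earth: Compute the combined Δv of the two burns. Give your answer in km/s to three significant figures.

r₁ = 6686 km = 6.686×10⁶ m.
r₂ = 18730 km = 1.873×10⁷ m.
Transfer ellipse a_t = (r₁ + r₂)/2 = 1.271×10⁷ m.
At r₁: circular v_c1 = √(μ/r₁) = 7721 m/s; transfer-perigee v_p = √[μ(2/r₁ − 1/a_t)] = 9374 m/s.
Δv₁ = v_p − v_c1 = 1653 m/s.
At r₂: circular v_c2 = √(μ/r₂) = 4613 m/s; transfer-apogee v_a = √[μ(2/r₂ − 1/a_t)] = 3346 m/s.
Δv₂ = v_c2 − v_a = 1267 m/s.
Total Δv = Δv₁ + Δv₂ = 2920 m/s = 2.920 km/s.

Δv_total ≈ 2.92 km/s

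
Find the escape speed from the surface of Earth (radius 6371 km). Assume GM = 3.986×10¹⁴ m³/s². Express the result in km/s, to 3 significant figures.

r = R = 6.371×10⁶ m.
Escape speed v_esc = √(2μ/r) = √(2 × 3.986×10¹⁴ / 6.371×10⁶) = √(1.251×10⁸) = 11190 m/s.
= 11.19 km/s.

v_esc ≈ 11.2 km/s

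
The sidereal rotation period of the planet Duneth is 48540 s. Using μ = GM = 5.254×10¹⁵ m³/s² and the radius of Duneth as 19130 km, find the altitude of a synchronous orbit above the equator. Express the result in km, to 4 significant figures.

A synchronous orbit has period T, so by Kepler's third law a = (μT²/4π²)^(1/3).
μT²/4π² = 5.254×10¹⁵ × (4.854×10⁴)² / 39.48 = 3.136×10²³ m³.
a = 6.794×10⁷ m = 67938 km.
Altitude h = a − R = 67938 − 19130 = 48808 km.

h_sync ≈ 48810 km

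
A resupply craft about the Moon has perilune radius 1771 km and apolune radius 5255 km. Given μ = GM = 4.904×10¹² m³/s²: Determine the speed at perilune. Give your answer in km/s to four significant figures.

Semi-major axis a = (r_p + r_a)/2 = 3513.0 km = 3.513×10⁶ m.
Vis-viva: v² = μ(2/r − 1/a) = 4.904×10¹² × (1.129×10⁻⁶ − 2.847×10⁻⁷) = 4.142×10⁶ m²/s².
v = 2035 m/s = 2.035 km/s.

v ≈ 2.035 km/s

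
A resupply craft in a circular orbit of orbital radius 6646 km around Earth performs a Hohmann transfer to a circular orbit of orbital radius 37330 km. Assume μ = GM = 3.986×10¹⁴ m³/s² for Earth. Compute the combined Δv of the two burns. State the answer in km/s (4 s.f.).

Δv_total ≈ 3.818 km/s

r₁ = 6646 km = 6.646×10⁶ m.
r₂ = 37330 km = 3.733×10⁷ m.
Transfer ellipse a_t = (r₁ + r₂)/2 = 2.199×10⁷ m.
At r₁: circular v_c1 = √(μ/r₁) = 7744 m/s; transfer-perigee v_p = √[μ(2/r₁ − 1/a_t)] = 10090 m/s.
Δv₁ = v_p − v_c1 = 2346 m/s.
At r₂: circular v_c2 = √(μ/r₂) = 3268 m/s; transfer-apogee v_a = √[μ(2/r₂ − 1/a_t)] = 1796 m/s.
Δv₂ = v_c2 − v_a = 1471 m/s.
Total Δv = Δv₁ + Δv₂ = 3818 m/s = 3.818 km/s.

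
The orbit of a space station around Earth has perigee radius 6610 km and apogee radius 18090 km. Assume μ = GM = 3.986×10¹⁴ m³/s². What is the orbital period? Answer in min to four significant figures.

T ≈ 227.6 min

Semi-major axis a = (r_p + r_a)/2 = (6610.0 + 18090)/2 = 12350 km = 1.235×10⁷ m.
By Kepler's third law T = 2π√(a³/μ) = 2π × 2.174×10³ = 1.366×10⁴ s.
= 227.6 min.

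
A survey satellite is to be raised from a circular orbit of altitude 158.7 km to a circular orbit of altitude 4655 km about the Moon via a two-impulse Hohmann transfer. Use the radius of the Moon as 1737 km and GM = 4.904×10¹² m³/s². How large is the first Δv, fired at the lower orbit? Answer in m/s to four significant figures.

r₁ = 1737 + 158.7 = 1895.7 km = 1.8957×10⁶ m.
r₂ = 1737 + 4655 = 6392.0 km = 6.3920×10⁶ m.
Transfer ellipse a_t = (r₁ + r₂)/2 = 4.144×10⁶ m.
At r₁: circular v_c1 = √(μ/r₁) = 1608 m/s; transfer-perilune v_p = √[μ(2/r₁ − 1/a_t)] = 1998 m/s.
Δv₁ = v_p − v_c1 = 389.2 m/s.

Δv ≈ 389.2 m/s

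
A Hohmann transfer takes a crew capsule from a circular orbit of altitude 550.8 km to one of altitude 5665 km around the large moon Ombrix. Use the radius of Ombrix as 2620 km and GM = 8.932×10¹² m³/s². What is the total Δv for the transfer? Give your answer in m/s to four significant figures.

Δv_total ≈ 606.0 m/s

r₁ = 2620 + 550.8 = 3170.8 km = 3.1708×10⁶ m.
r₂ = 2620 + 5665 = 8285.0 km = 8.2850×10⁶ m.
Transfer ellipse a_t = (r₁ + r₂)/2 = 5.728×10⁶ m.
At r₁: circular v_c1 = √(μ/r₁) = 1678 m/s; transfer-periapsis v_p = √[μ(2/r₁ − 1/a_t)] = 2019 m/s.
Δv₁ = v_p − v_c1 = 340.2 m/s.
At r₂: circular v_c2 = √(μ/r₂) = 1038 m/s; transfer-apoapsis v_a = √[μ(2/r₂ − 1/a_t)] = 772.5 m/s.
Δv₂ = v_c2 − v_a = 265.8 m/s.
Total Δv = Δv₁ + Δv₂ = 606.0 m/s.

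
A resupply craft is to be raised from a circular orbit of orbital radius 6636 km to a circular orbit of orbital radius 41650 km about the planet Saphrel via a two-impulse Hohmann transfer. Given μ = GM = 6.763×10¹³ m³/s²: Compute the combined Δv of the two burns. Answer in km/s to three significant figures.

Δv_total ≈ 1.61 km/s

r₁ = 6636 km = 6.636×10⁶ m.
r₂ = 41650 km = 4.165×10⁷ m.
Transfer ellipse a_t = (r₁ + r₂)/2 = 2.414×10⁷ m.
At r₁: circular v_c1 = √(μ/r₁) = 3192 m/s; transfer-periapsis v_p = √[μ(2/r₁ − 1/a_t)] = 4193 m/s.
Δv₁ = v_p − v_c1 = 1001 m/s.
At r₂: circular v_c2 = √(μ/r₂) = 1274 m/s; transfer-apoapsis v_a = √[μ(2/r₂ − 1/a_t)] = 668.1 m/s.
Δv₂ = v_c2 − v_a = 606.2 m/s.
Total Δv = Δv₁ + Δv₂ = 1607 m/s = 1.607 km/s.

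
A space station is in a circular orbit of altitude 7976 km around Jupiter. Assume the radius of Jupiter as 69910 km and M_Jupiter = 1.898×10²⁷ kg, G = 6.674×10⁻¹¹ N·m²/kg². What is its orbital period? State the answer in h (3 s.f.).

μ = GM = 6.674×10⁻¹¹ × 1.898×10²⁷ = 1.267×10¹⁷ m³/s².
r = 69910 + 7976 = 77886 km = 7.7886×10⁷ m.
Kepler's third law: T = 2π√(r³/μ) = 2π√((7.789×10⁷)³ / 1.267×10¹⁷).
r³/μ = 3.730×10⁶ s², so T = 2π × 1.931×10³ = 1.213×10⁴ s.
Converting: 1.213×10⁴ s ÷ 3600 = 3.371 h.

T ≈ 3.37 h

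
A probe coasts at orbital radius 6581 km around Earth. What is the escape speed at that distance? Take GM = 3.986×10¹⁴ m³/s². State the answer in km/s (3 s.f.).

v_esc ≈ 11.0 km/s

r = 6581 km = 6.581×10⁶ m.
Escape speed v_esc = √(2μ/r) = √(2 × 3.986×10¹⁴ / 6.581×10⁶) = √(1.211×10⁸) = 11010 m/s.
= 11.01 km/s.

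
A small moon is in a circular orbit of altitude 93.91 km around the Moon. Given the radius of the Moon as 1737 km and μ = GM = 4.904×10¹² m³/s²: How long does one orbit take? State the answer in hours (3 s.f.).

r = 1737 + 93.91 = 1830.9 km = 1.8309×10⁶ m.
Kepler's third law: T = 2π√(r³/μ) = 2π√((1.831×10⁶)³ / 4.904×10¹²).
r³/μ = 1.252×10⁶ s², so T = 2π × 1.119×10³ = 7.029×10³ s.
Converting: 7.029×10³ s ÷ 3600 = 1.953 hours.

T ≈ 1.95 hours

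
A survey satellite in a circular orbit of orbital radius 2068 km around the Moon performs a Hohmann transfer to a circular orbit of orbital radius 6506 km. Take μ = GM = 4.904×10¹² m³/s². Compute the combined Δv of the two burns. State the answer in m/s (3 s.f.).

r₁ = 2068 km = 2.068×10⁶ m.
r₂ = 6506 km = 6.506×10⁶ m.
Transfer ellipse a_t = (r₁ + r₂)/2 = 4.287×10⁶ m.
At r₁: circular v_c1 = √(μ/r₁) = 1540 m/s; transfer-perilune v_p = √[μ(2/r₁ − 1/a_t)] = 1897 m/s.
Δv₁ = v_p − v_c1 = 357.1 m/s.
At r₂: circular v_c2 = √(μ/r₂) = 868.2 m/s; transfer-apolune v_a = √[μ(2/r₂ − 1/a_t)] = 603.0 m/s.
Δv₂ = v_c2 − v_a = 265.2 m/s.
Total Δv = Δv₁ + Δv₂ = 622.3 m/s.

Δv_total ≈ 622 m/s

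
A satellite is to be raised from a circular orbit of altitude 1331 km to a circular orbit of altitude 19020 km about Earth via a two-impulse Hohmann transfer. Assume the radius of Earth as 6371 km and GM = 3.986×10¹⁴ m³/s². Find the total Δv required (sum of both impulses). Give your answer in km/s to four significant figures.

r₁ = 6371 + 1331 = 7702.0 km = 7.7020×10⁶ m.
r₂ = 6371 + 19020 = 25391 km = 2.5391×10⁷ m.
Transfer ellipse a_t = (r₁ + r₂)/2 = 1.655×10⁷ m.
At r₁: circular v_c1 = √(μ/r₁) = 7194 m/s; transfer-perigee v_p = √[μ(2/r₁ − 1/a_t)] = 8912 m/s.
Δv₁ = v_p − v_c1 = 1718 m/s.
At r₂: circular v_c2 = √(μ/r₂) = 3962 m/s; transfer-apogee v_a = √[μ(2/r₂ − 1/a_t)] = 2703 m/s.
Δv₂ = v_c2 − v_a = 1259 m/s.
Total Δv = Δv₁ + Δv₂ = 2977 m/s = 2.977 km/s.

Δv_total ≈ 2.977 km/s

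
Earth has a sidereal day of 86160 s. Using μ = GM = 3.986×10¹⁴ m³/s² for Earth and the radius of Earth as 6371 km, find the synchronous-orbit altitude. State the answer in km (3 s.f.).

A synchronous orbit has period T, so by Kepler's third law a = (μT²/4π²)^(1/3).
μT²/4π² = 3.986×10¹⁴ × (8.616×10⁴)² / 39.48 = 7.495×10²² m³.
a = 4.216×10⁷ m = 42163 km.
Altitude h = a − R = 42163 − 6371 = 35792 km.

h_sync ≈ 35800 km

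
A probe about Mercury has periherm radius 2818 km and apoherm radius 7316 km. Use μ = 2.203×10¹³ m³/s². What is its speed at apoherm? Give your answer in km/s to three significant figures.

Semi-major axis a = (r_p + r_a)/2 = 5067.0 km = 5.067×10⁶ m.
Vis-viva: v² = μ(2/r − 1/a) = 2.203×10¹³ × (2.734×10⁻⁷ − 1.974×10⁻⁷) = 1.675×10⁶ m²/s².
v = 1294 m/s = 1.294 km/s.

v ≈ 1.29 km/s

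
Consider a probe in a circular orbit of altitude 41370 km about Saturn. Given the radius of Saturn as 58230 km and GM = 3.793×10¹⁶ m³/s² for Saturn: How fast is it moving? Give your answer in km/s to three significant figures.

v ≈ 19.5 km/s

r = 58230 + 41370 = 99600 km = 9.9600×10⁷ m.
For a circular orbit v = √(μ/r) = √(3.793×10¹⁶ / 9.960×10⁷) = √(3.808×10⁸) = 19510 m/s.
That is 19.51 km/s.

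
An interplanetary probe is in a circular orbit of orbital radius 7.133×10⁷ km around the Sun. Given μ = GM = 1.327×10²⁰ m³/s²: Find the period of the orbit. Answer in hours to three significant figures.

r = 7.133×10⁷ km = 7.133×10¹⁰ m.
Kepler's third law: T = 2π√(r³/μ) = 2π√((7.133×10¹⁰)³ / 1.327×10²⁰).
r³/μ = 2.735×10¹² s², so T = 2π × 1.654×10⁶ = 1.039×10⁷ s.
Converting: 1.039×10⁷ s ÷ 3600 = 2886 hours.

T ≈ 2890 hours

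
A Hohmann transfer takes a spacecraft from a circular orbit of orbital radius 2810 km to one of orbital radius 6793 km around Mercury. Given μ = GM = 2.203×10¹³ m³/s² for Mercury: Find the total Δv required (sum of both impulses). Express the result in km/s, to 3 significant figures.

r₁ = 2810 km = 2.810×10⁶ m.
r₂ = 6793 km = 6.793×10⁶ m.
Transfer ellipse a_t = (r₁ + r₂)/2 = 4.802×10⁶ m.
At r₁: circular v_c1 = √(μ/r₁) = 2800 m/s; transfer-periherm v_p = √[μ(2/r₁ − 1/a_t)] = 3330 m/s.
Δv₁ = v_p − v_c1 = 530.4 m/s.
At r₂: circular v_c2 = √(μ/r₂) = 1801 m/s; transfer-apoherm v_a = √[μ(2/r₂ − 1/a_t)] = 1378 m/s.
Δv₂ = v_c2 − v_a = 423.2 m/s.
Total Δv = Δv₁ + Δv₂ = 953.6 m/s = 0.9536 km/s.

Δv_total ≈ 0.954 km/s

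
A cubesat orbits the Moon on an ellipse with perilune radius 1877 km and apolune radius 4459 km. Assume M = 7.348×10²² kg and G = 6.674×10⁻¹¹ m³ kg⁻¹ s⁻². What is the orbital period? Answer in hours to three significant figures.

μ = GM = 6.674×10⁻¹¹ × 7.348×10²² = 4.904×10¹² m³/s².
Semi-major axis a = (r_p + r_a)/2 = (1877.0 + 4459.0)/2 = 3168.0 km = 3.168×10⁶ m.
By Kepler's third law T = 2π√(a³/μ) = 2π × 2.546×10³ = 1.600×10⁴ s.
= 4.444 hours.

T ≈ 4.44 hours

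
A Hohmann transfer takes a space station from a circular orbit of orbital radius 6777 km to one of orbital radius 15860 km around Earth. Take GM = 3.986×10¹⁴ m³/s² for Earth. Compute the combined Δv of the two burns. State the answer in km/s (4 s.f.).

Δv_total ≈ 2.543 km/s

r₁ = 6777 km = 6.777×10⁶ m.
r₂ = 15860 km = 1.586×10⁷ m.
Transfer ellipse a_t = (r₁ + r₂)/2 = 1.132×10⁷ m.
At r₁: circular v_c1 = √(μ/r₁) = 7669 m/s; transfer-perigee v_p = √[μ(2/r₁ − 1/a_t)] = 9078 m/s.
Δv₁ = v_p − v_c1 = 1409 m/s.
At r₂: circular v_c2 = √(μ/r₂) = 5013 m/s; transfer-apogee v_a = √[μ(2/r₂ − 1/a_t)] = 3879 m/s.
Δv₂ = v_c2 − v_a = 1134 m/s.
Total Δv = Δv₁ + Δv₂ = 2543 m/s = 2.543 km/s.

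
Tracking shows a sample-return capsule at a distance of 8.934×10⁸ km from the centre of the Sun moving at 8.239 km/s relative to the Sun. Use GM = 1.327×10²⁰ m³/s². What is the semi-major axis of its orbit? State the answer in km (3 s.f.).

a ≈ 5.79×10⁸ km

r = 8.934×10¹¹ m.
Specific orbital energy ε = v²/2 − μ/r = (8239)²/2 − 1.327×10²⁰/8.934×10¹¹ = -1.146×10⁸ J/kg.
Since ε = −μ/(2a), a = −μ/(2ε) = 5.790×10¹¹ m = 5.7901×10⁸ km.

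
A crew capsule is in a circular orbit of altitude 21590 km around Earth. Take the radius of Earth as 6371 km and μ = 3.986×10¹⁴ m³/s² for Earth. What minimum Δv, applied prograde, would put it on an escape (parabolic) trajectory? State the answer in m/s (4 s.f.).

r = 6371 + 21590 = 27961 km = 2.7961×10⁷ m.
Circular speed v_c = √(μ/r) = 3776 m/s.
Escape speed v_esc = √(2μ/r) = √2 × v_c = 5340 m/s.
Δv = v_esc − v_c = 1564 m/s.

Δv ≈ 1564 m/s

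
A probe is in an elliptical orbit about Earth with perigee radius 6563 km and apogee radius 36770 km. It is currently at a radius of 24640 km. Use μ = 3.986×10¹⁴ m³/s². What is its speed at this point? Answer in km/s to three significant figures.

Semi-major axis a = (r_p + r_a)/2 = 21666 km = 2.167×10⁷ m.
Vis-viva: v² = μ(2/r − 1/a) = 3.986×10¹⁴ × (8.117×10⁻⁸ − 4.615×10⁻⁸) = 1.396×10⁷ m²/s².
v = 3736 m/s = 3.736 km/s.

v ≈ 3.74 km/s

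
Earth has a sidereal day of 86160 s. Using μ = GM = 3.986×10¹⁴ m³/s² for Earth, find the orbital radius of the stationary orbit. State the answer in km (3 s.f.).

r_sync ≈ 42200 km

A synchronous orbit has period T, so by Kepler's third law a = (μT²/4π²)^(1/3).
μT²/4π² = 3.986×10¹⁴ × (8.616×10⁴)² / 39.48 = 7.495×10²² m³.
a = 4.216×10⁷ m = 42163 km.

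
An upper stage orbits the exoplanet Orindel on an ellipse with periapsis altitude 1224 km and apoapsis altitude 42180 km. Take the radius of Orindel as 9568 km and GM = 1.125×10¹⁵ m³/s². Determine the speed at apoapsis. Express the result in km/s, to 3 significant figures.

v ≈ 2.74 km/s

r_p = 9568 + 1224 = 10792 km = 1.0792×10⁷ m.
r_a = 9568 + 42180 = 51748 km = 5.1748×10⁷ m.
Semi-major axis a = (r_p + r_a)/2 = 31270 km = 3.127×10⁷ m.
Vis-viva: v² = μ(2/r − 1/a) = 1.125×10¹⁵ × (3.865×10⁻⁸ − 3.198×10⁻⁸) = 7.503×10⁶ m²/s².
v = 2739 m/s = 2.739 km/s.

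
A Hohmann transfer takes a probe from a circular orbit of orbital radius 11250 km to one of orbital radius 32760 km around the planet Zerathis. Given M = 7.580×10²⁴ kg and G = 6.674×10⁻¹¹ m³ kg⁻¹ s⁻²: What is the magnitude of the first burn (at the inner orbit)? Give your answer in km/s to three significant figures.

Δv ≈ 1.48 km/s

μ = GM = 6.674×10⁻¹¹ × 7.580×10²⁴ = 5.059×10¹⁴ m³/s².
r₁ = 11250 km = 1.125×10⁷ m.
r₂ = 32760 km = 3.276×10⁷ m.
Transfer ellipse a_t = (r₁ + r₂)/2 = 2.200×10⁷ m.
At r₁: circular v_c1 = √(μ/r₁) = 6706 m/s; transfer-periapsis v_p = √[μ(2/r₁ − 1/a_t)] = 8182 m/s.
Δv₁ = v_p − v_c1 = 1476 m/s.
= 1.476 km/s.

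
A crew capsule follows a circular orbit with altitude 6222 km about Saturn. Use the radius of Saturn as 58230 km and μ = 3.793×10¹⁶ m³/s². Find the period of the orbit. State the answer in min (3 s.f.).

r = 58230 + 6222 = 64452 km = 6.4452×10⁷ m.
Kepler's third law: T = 2π√(r³/μ) = 2π√((6.445×10⁷)³ / 3.793×10¹⁶).
r³/μ = 7.059×10⁶ s², so T = 2π × 2.657×10³ = 1.669×10⁴ s.
Converting: 1.669×10⁴ s ÷ 60.00 = 278.2 min.

T ≈ 278 min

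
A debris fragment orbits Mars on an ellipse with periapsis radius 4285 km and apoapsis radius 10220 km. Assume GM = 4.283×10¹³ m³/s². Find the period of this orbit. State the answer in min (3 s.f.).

Semi-major axis a = (r_p + r_a)/2 = (4285.0 + 10220)/2 = 7252.5 km = 7.252×10⁶ m.
By Kepler's third law T = 2π√(a³/μ) = 2π × 2.984×10³ = 1.875×10⁴ s.
= 312.5 min.

T ≈ 313 min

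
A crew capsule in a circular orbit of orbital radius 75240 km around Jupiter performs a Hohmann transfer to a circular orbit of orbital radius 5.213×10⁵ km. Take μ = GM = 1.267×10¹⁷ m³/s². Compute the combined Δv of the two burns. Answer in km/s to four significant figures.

r₁ = 75240 km = 7.524×10⁷ m.
r₂ = 5.213×10⁵ km = 5.213×10⁸ m.
Transfer ellipse a_t = (r₁ + r₂)/2 = 2.983×10⁸ m.
At r₁: circular v_c1 = √(μ/r₁) = 41040 m/s; transfer-perijove v_p = √[μ(2/r₁ − 1/a_t)] = 54250 m/s.
Δv₁ = v_p − v_c1 = 13210 m/s.
At r₂: circular v_c2 = √(μ/r₂) = 15590 m/s; transfer-apojove v_a = √[μ(2/r₂ − 1/a_t)] = 7830 m/s.
Δv₂ = v_c2 − v_a = 7760 m/s.
Total Δv = Δv₁ + Δv₂ = 20970 m/s = 20.97 km/s.

Δv_total ≈ 20.97 km/s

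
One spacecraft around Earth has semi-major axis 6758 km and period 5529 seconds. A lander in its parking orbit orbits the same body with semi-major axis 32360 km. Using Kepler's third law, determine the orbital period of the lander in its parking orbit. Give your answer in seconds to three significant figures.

Kepler's third law: T² ∝ a³, so T₂ = T₁ (a₂/a₁)^(3/2).
a₂/a₁ = 4.788, (a₂/a₁)^(3/2) = 10.48.
T₂ = 5529 × 10.48 = 57930 seconds.

T₂ ≈ 57900 seconds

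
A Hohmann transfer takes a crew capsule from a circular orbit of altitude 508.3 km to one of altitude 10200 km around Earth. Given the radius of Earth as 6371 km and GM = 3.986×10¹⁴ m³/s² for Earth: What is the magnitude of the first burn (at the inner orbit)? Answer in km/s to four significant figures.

r₁ = 6371 + 508.3 = 6879.3 km = 6.8793×10⁶ m.
r₂ = 6371 + 10200 = 16571 km = 1.6571×10⁷ m.
Transfer ellipse a_t = (r₁ + r₂)/2 = 1.173×10⁷ m.
At r₁: circular v_c1 = √(μ/r₁) = 7612 m/s; transfer-perigee v_p = √[μ(2/r₁ − 1/a_t)] = 9049 m/s.
Δv₁ = v_p − v_c1 = 1437 m/s.
= 1.437 km/s.

Δv ≈ 1.437 km/s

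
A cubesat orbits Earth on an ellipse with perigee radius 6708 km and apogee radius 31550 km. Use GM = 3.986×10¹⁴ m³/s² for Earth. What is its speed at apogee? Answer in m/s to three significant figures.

v ≈ 2100 m/s

Semi-major axis a = (r_p + r_a)/2 = 19129 km = 1.913×10⁷ m.
Vis-viva: v² = μ(2/r − 1/a) = 3.986×10¹⁴ × (6.339×10⁻⁸ − 5.228×10⁻⁸) = 4.430×10⁶ m²/s².
v = 2105 m/s.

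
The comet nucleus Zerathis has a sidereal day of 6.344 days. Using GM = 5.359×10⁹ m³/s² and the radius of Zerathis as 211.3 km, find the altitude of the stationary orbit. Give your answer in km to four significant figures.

h_sync ≈ 3231 km

T = 6.344 days = 5.481×10⁵ s.
A synchronous orbit has period T, so by Kepler's third law a = (μT²/4π²)^(1/3).
μT²/4π² = 5.359×10⁹ × (5.481×10⁵)² / 39.48 = 4.078×10¹⁹ m³.
a = 3.442×10⁶ m = 3442.1 km.
Altitude h = a − R = 3442.1 − 211.3 = 3230.8 km.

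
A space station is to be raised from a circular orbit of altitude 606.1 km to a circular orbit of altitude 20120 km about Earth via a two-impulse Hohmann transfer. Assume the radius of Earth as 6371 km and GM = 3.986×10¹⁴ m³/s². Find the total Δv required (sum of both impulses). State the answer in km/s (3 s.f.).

Δv_total ≈ 3.33 km/s

r₁ = 6371 + 606.1 = 6977.1 km = 6.9771×10⁶ m.
r₂ = 6371 + 20120 = 26491 km = 2.6491×10⁷ m.
Transfer ellipse a_t = (r₁ + r₂)/2 = 1.673×10⁷ m.
At r₁: circular v_c1 = √(μ/r₁) = 7558 m/s; transfer-perigee v_p = √[μ(2/r₁ − 1/a_t)] = 9510 m/s.
Δv₁ = v_p − v_c1 = 1952 m/s.
At r₂: circular v_c2 = √(μ/r₂) = 3879 m/s; transfer-apogee v_a = √[μ(2/r₂ − 1/a_t)] = 2505 m/s.
Δv₂ = v_c2 − v_a = 1374 m/s.
Total Δv = Δv₁ + Δv₂ = 3326 m/s = 3.326 km/s.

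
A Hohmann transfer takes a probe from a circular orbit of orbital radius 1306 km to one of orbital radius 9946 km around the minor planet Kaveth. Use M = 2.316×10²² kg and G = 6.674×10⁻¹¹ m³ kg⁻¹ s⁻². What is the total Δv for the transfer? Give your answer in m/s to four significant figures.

μ = GM = 6.674×10⁻¹¹ × 2.316×10²² = 1.546×10¹² m³/s².
r₁ = 1306 km = 1.306×10⁶ m.
r₂ = 9946 km = 9.946×10⁶ m.
Transfer ellipse a_t = (r₁ + r₂)/2 = 5.626×10⁶ m.
At r₁: circular v_c1 = √(μ/r₁) = 1088 m/s; transfer-periapsis v_p = √[μ(2/r₁ − 1/a_t)] = 1446 m/s.
Δv₁ = v_p − v_c1 = 358.6 m/s.
At r₂: circular v_c2 = √(μ/r₂) = 394.2 m/s; transfer-apoapsis v_a = √[μ(2/r₂ − 1/a_t)] = 189.9 m/s.
Δv₂ = v_c2 − v_a = 204.3 m/s.
Total Δv = Δv₁ + Δv₂ = 562.9 m/s.

Δv_total ≈ 562.9 m/s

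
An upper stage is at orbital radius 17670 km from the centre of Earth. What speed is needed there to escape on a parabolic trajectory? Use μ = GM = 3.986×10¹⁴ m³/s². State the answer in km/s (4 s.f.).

r = 17670 km = 1.767×10⁷ m.
Escape speed v_esc = √(2μ/r) = √(2 × 3.986×10¹⁴ / 1.767×10⁷) = √(4.512×10⁷) = 6717 m/s.
= 6.717 km/s.

v_esc ≈ 6.717 km/s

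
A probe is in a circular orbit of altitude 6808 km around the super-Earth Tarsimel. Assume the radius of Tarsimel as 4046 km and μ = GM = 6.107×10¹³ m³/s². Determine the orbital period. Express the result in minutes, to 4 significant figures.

r = 4046 + 6808 = 10854 km = 1.0854×10⁷ m.
Kepler's third law: T = 2π√(r³/μ) = 2π√((1.085×10⁷)³ / 6.107×10¹³).
r³/μ = 2.094×10⁷ s², so T = 2π × 4.576×10³ = 2.875×10⁴ s.
Converting: 2.875×10⁴ s ÷ 60.00 = 479.2 minutes.

T ≈ 479.2 minutes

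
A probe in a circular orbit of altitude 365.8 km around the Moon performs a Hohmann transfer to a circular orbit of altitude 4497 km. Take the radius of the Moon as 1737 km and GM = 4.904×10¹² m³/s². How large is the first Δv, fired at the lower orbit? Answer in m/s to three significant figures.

r₁ = 1737 + 365.8 = 2102.8 km = 2.1028×10⁶ m.
r₂ = 1737 + 4497 = 6234.0 km = 6.2340×10⁶ m.
Transfer ellipse a_t = (r₁ + r₂)/2 = 4.168×10⁶ m.
At r₁: circular v_c1 = √(μ/r₁) = 1527 m/s; transfer-perilune v_p = √[μ(2/r₁ − 1/a_t)] = 1868 m/s.
Δv₁ = v_p − v_c1 = 340.4 m/s.

Δv ≈ 340 m/s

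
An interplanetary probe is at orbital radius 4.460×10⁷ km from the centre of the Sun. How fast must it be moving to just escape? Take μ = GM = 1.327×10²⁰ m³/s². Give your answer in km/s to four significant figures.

r = 4.460×10⁷ km = 4.460×10¹⁰ m.
Escape speed v_esc = √(2μ/r) = √(2 × 1.327×10²⁰ / 4.460×10¹⁰) = √(5.951×10⁹) = 77140 m/s.
= 77.14 km/s.

v_esc ≈ 77.14 km/s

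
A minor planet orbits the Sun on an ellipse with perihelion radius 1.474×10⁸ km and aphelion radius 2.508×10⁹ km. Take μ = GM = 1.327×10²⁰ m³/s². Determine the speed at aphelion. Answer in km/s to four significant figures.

v ≈ 2.424 km/s

Semi-major axis a = (r_p + r_a)/2 = 1.3277×10⁹ km = 1.328×10¹² m.
Vis-viva: v² = μ(2/r − 1/a) = 1.327×10²⁰ × (7.974×10⁻¹³ − 7.532×10⁻¹³) = 5.874×10⁶ m²/s².
v = 2424 m/s = 2.424 km/s.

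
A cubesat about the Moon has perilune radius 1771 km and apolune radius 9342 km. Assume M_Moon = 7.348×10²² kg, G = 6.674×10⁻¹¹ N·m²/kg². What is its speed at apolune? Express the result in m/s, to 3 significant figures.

μ = GM = 6.674×10⁻¹¹ × 7.348×10²² = 4.904×10¹² m³/s².
Semi-major axis a = (r_p + r_a)/2 = 5556.5 km = 5.556×10⁶ m.
Vis-viva: v² = μ(2/r − 1/a) = 4.904×10¹² × (2.141×10⁻⁷ − 1.800×10⁻⁷) = 1.673×10⁵ m²/s².
v = 409.0 m/s.

v ≈ 409 m/s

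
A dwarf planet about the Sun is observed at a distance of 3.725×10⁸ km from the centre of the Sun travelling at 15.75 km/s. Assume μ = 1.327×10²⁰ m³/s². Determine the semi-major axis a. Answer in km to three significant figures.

a ≈ 2.86×10⁸ km

r = 3.725×10¹¹ m.
Vis-viva rearranged: 1/a = 2/r − v²/μ = 5.369×10⁻¹² − 1.869×10⁻¹² = 3.500×10⁻¹² m⁻¹.
a = 2.857×10¹¹ m = 2.8573×10⁸ km.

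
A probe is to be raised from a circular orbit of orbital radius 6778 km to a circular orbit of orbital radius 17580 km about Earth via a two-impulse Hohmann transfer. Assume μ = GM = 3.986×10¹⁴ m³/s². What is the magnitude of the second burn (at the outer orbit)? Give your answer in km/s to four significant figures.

Δv ≈ 1.209 km/s

r₁ = 6778 km = 6.778×10⁶ m.
r₂ = 17580 km = 1.758×10⁷ m.
Transfer ellipse a_t = (r₁ + r₂)/2 = 1.218×10⁷ m.
At r₁: circular v_c1 = √(μ/r₁) = 7669 m/s; transfer-perigee v_p = √[μ(2/r₁ − 1/a_t)] = 9213 m/s.
At r₂: circular v_c2 = √(μ/r₂) = 4762 m/s; transfer-apogee v_a = √[μ(2/r₂ − 1/a_t)] = 3552 m/s.
Δv₂ = v_c2 − v_a = 1209 m/s.
= 1.209 km/s.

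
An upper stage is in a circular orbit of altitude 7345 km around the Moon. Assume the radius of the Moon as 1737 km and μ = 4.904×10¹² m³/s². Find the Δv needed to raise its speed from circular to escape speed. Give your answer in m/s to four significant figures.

r = 1737 + 7345 = 9082.0 km = 9.0820×10⁶ m.
Circular speed v_c = √(μ/r) = 734.8 m/s.
Escape speed v_esc = √(2μ/r) = √2 × v_c = 1039 m/s.
Δv = v_esc − v_c = 304.4 m/s.

Δv ≈ 304.4 m/s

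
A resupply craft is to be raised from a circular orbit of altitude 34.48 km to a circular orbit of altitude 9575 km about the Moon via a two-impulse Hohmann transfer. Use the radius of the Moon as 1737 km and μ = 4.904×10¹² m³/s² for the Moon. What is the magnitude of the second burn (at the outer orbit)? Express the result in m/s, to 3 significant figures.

Δv ≈ 316 m/s

r₁ = 1737 + 34.48 = 1771.5 km = 1.7715×10⁶ m.
r₂ = 1737 + 9575 = 11312 km = 1.1312×10⁷ m.
Transfer ellipse a_t = (r₁ + r₂)/2 = 6.542×10⁶ m.
At r₁: circular v_c1 = √(μ/r₁) = 1664 m/s; transfer-perilune v_p = √[μ(2/r₁ − 1/a_t)] = 2188 m/s.
At r₂: circular v_c2 = √(μ/r₂) = 658.4 m/s; transfer-apolune v_a = √[μ(2/r₂ − 1/a_t)] = 342.6 m/s.
Δv₂ = v_c2 − v_a = 315.8 m/s.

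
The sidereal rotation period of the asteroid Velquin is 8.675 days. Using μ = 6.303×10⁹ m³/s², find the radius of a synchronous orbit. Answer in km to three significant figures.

r_sync ≈ 4480 km

T = 8.675 days = 7.495×10⁵ s.
A synchronous orbit has period T, so by Kepler's third law a = (μT²/4π²)^(1/3).
μT²/4π² = 6.303×10⁹ × (7.495×10⁵)² / 39.48 = 8.969×10¹⁹ m³.
a = 4.476×10⁶ m = 4476.3 km.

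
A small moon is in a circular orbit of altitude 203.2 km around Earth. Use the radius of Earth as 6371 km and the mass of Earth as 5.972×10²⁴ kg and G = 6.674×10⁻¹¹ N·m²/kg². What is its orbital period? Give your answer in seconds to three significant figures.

μ = GM = 6.674×10⁻¹¹ × 5.972×10²⁴ = 3.986×10¹⁴ m³/s².
r = 6371 + 203.2 = 6574.2 km = 6.5742×10⁶ m.
Kepler's third law: T = 2π√(r³/μ) = 2π√((6.574×10⁶)³ / 3.986×10¹⁴).
r³/μ = 7.129×10⁵ s², so T = 2π × 8.443×10² = 5.305×10³ s.

T ≈ 5310 seconds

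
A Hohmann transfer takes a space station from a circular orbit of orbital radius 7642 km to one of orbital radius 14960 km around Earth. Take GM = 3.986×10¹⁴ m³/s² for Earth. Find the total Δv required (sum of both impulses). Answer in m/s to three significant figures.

r₁ = 7642 km = 7.642×10⁶ m.
r₂ = 14960 km = 1.496×10⁷ m.
Transfer ellipse a_t = (r₁ + r₂)/2 = 1.130×10⁷ m.
At r₁: circular v_c1 = √(μ/r₁) = 7222 m/s; transfer-perigee v_p = √[μ(2/r₁ − 1/a_t)] = 8309 m/s.
Δv₁ = v_p − v_c1 = 1087 m/s.
At r₂: circular v_c2 = √(μ/r₂) = 5162 m/s; transfer-apogee v_a = √[μ(2/r₂ − 1/a_t)] = 4245 m/s.
Δv₂ = v_c2 − v_a = 917.1 m/s.
Total Δv = Δv₁ + Δv₂ = 2004 m/s.

Δv_total ≈ 2000 m/s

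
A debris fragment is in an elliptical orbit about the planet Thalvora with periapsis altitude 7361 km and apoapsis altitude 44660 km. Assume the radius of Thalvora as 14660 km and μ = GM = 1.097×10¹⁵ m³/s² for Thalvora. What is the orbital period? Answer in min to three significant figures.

r_p = 14660 + 7361 = 22021 km = 2.2021×10⁷ m.
r_a = 14660 + 44660 = 59320 km = 5.9320×10⁷ m.
Semi-major axis a = (r_p + r_a)/2 = (22021 + 59320)/2 = 40670 km = 4.067×10⁷ m.
By Kepler's third law T = 2π√(a³/μ) = 2π × 7.831×10³ = 4.920×10⁴ s.
= 820.1 min.

T ≈ 820 min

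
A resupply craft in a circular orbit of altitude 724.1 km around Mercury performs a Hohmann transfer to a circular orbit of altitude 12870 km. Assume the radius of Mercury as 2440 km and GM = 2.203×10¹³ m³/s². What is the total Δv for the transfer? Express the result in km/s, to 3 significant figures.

r₁ = 2440 + 724.1 = 3164.1 km = 3.1641×10⁶ m.
r₂ = 2440 + 12870 = 15310 km = 1.5310×10⁷ m.
Transfer ellipse a_t = (r₁ + r₂)/2 = 9.237×10⁶ m.
At r₁: circular v_c1 = √(μ/r₁) = 2639 m/s; transfer-periherm v_p = √[μ(2/r₁ − 1/a_t)] = 3397 m/s.
Δv₁ = v_p − v_c1 = 758.4 m/s.
At r₂: circular v_c2 = √(μ/r₂) = 1200 m/s; transfer-apoherm v_a = √[μ(2/r₂ − 1/a_t)] = 702.1 m/s.
Δv₂ = v_c2 − v_a = 497.5 m/s.
Total Δv = Δv₁ + Δv₂ = 1256 m/s = 1.256 km/s.

Δv_total ≈ 1.26 km/s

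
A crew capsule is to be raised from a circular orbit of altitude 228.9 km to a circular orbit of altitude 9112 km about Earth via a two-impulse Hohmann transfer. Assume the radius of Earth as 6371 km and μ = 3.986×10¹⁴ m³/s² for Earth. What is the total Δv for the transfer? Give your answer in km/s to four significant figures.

r₁ = 6371 + 228.9 = 6599.9 km = 6.5999×10⁶ m.
r₂ = 6371 + 9112 = 15483 km = 1.5483×10⁷ m.
Transfer ellipse a_t = (r₁ + r₂)/2 = 1.104×10⁷ m.
At r₁: circular v_c1 = √(μ/r₁) = 7771 m/s; transfer-perigee v_p = √[μ(2/r₁ − 1/a_t)] = 9203 m/s.
Δv₁ = v_p − v_c1 = 1431 m/s.
At r₂: circular v_c2 = √(μ/r₂) = 5074 m/s; transfer-apogee v_a = √[μ(2/r₂ − 1/a_t)] = 3923 m/s.
Δv₂ = v_c2 − v_a = 1151 m/s.
Total Δv = Δv₁ + Δv₂ = 2582 m/s = 2.582 km/s.

Δv_total ≈ 2.582 km/s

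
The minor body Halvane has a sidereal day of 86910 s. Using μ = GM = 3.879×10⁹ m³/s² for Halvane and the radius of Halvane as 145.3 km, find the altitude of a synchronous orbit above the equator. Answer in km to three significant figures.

A synchronous orbit has period T, so by Kepler's third law a = (μT²/4π²)^(1/3).
μT²/4π² = 3.879×10⁹ × (8.691×10⁴)² / 39.48 = 7.422×10¹⁷ m³.
a = 9.054×10⁵ m = 905.38 km.
Altitude h = a − R = 905.38 − 145.3 = 760.08 km.

h_sync ≈ 760 km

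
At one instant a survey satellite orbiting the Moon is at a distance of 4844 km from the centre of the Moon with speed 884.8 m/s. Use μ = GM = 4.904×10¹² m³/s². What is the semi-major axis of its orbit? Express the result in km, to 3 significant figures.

a ≈ 3950 km

r = 4.844×10⁶ m.
Vis-viva rearranged: 1/a = 2/r − v²/μ = 4.129×10⁻⁷ − 1.596×10⁻⁷ = 2.532×10⁻⁷ m⁻¹.
a = 3.949×10⁶ m = 3948.8 km.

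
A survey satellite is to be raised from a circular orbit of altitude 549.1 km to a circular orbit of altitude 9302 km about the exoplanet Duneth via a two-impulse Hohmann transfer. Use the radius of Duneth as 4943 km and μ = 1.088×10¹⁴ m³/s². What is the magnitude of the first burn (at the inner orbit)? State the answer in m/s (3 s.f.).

Δv ≈ 897 m/s

r₁ = 4943 + 549.1 = 5492.1 km = 5.4921×10⁶ m.
r₂ = 4943 + 9302 = 14245 km = 1.4245×10⁷ m.
Transfer ellipse a_t = (r₁ + r₂)/2 = 9.869×10⁶ m.
At r₁: circular v_c1 = √(μ/r₁) = 4451 m/s; transfer-periapsis v_p = √[μ(2/r₁ − 1/a_t)] = 5347 m/s.
Δv₁ = v_p − v_c1 = 896.6 m/s.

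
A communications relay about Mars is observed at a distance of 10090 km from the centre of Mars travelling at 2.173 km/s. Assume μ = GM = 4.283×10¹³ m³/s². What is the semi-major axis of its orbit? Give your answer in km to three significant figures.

r = 1.009×10⁷ m.
Specific orbital energy ε = v²/2 − μ/r = (2173)²/2 − 4.283×10¹³/1.009×10⁷ = -1.884×10⁶ J/kg.
Since ε = −μ/(2a), a = −μ/(2ε) = 1.137×10⁷ m = 11368 km.

a ≈ 11400 km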